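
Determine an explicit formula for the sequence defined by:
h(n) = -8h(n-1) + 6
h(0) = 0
First-order linear non-homogeneous.
Homogeneous solution: h_h(n) = A·(-8)^n.
Try constant particular solution h_p = K: K = -8K + 6 ⇒ K = \frac{2}{3}.
General: h(n) = A·(-8)^n + \frac{2}{3}.
Apply h(0) = 0: A + \frac{2}{3} = 0 ⇒ A = - \frac{2}{3}.
So h(n) = \frac{2}{3} - \frac{2 \left(-8\right)^{n}}{3}.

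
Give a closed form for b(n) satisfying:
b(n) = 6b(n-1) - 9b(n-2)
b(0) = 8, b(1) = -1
Characteristic equation: x² - 6x + 9 = 0, which is (x - (3))².
Repeated root r = 3.
General solution: b(n) = (A + Bn)·(3)^n.
From b(0) = 8: A = 8.
From b(1) = -1: (A + B)·(3) = -1 ⇒ B = - \frac{25}{3}.
So b(n) = \left(8 - \frac{25 n}{3}\right) \cdot (3)^n.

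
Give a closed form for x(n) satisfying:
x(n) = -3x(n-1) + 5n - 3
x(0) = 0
First-order linear with linear forcing.
Homogeneous solution: x_h(n) = A·(-3)^n.
Try particular x_p(n) = pn + q. Substituting:
  pn + q = -3(p(n-1) + q) + 5n - 3.
Matching the n-coefficient: p = -3p + 5 ⇒ p = \frac{5}{4}.
Matching constants: q = 3p - 3q - 3 ⇒ q = \frac{3}{16}.
General: x(n) = A·(-3)^n + \frac{5 n}{4} + \frac{3}{16}.
Apply x(0) = 0: A + \frac{3}{16} = 0 ⇒ A = - \frac{3}{16}.
So x(n) = - \frac{3 \left(-3\right)^{n}}{16} + \frac{5 n}{4} + \frac{3}{16}.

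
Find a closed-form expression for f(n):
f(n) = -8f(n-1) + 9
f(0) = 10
First-order linear non-homogeneous.
Homogeneous solution: f_h(n) = A·(-8)^n.
Try constant particular solution f_p = K: K = -8K + 9 ⇒ K = 1.
General: f(n) = A·(-8)^n + 1.
Apply f(0) = 10: A + 1 = 10 ⇒ A = 9.
So f(n) = 9 \left(-8\right)^{n} + 1.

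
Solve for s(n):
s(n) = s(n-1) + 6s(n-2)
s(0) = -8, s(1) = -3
Characteristic equation: x² - x - 6 = 0, which factors as (x - (3))(x - (-2)) = 0.
Roots r₁ = 3, r₂ = -2 (distinct).
General solution: s(n) = A·(3)^n + B·(-2)^n.
From s(0) = -8: A + B = -8.
From s(1) = -3: 3A - 2B = -3.
Solving: A = - \frac{19}{5}, B = - \frac{21}{5}.
So s(n) = - \frac{21 \left(-2\right)^{n}}{5} - \frac{19 \cdot 3^{n}}{5}.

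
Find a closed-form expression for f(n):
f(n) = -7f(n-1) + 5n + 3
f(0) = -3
First-order linear with linear forcing.
Homogeneous solution: f_h(n) = A·(-7)^n.
Try particular f_p(n) = pn + q. Substituting:
  pn + q = -7(p(n-1) + q) + 5n + 3.
Matching the n-coefficient: p = -7p + 5 ⇒ p = \frac{5}{8}.
Matching constants: q = 7p - 7q + 3 ⇒ q = \frac{59}{64}.
General: f(n) = A·(-7)^n + \frac{5 n}{8} + \frac{59}{64}.
Apply f(0) = -3: A + \frac{59}{64} = -3 ⇒ A = - \frac{251}{64}.
So f(n) = - \frac{251 \left(-7\right)^{n}}{64} + \frac{5 n}{8} + \frac{59}{64}.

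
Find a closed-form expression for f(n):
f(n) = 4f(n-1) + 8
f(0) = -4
First-order linear non-homogeneous.
Homogeneous solution: f_h(n) = A·(4)^n.
Try constant particular solution f_p = K: K = 4K + 8 ⇒ K = - \frac{8}{3}.
General: f(n) = A·(4)^n - \frac{8}{3}.
Apply f(0) = -4: A - \frac{8}{3} = -4 ⇒ A = - \frac{4}{3}.
So f(n) = - \frac{4 \cdot 4^{n}}{3} - \frac{8}{3}.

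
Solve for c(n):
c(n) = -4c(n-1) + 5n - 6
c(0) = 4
First-order linear with linear forcing.
Homogeneous solution: c_h(n) = A·(-4)^n.
Try particular c_p(n) = pn + q. Substituting:
  pn + q = -4(p(n-1) + q) + 5n - 6.
Matching the n-coefficient: p = -4p + 5 ⇒ p = 1.
Matching constants: q = 4p - 4q - 6 ⇒ q = - \frac{2}{5}.
General: c(n) = A·(-4)^n + n - \frac{2}{5}.
Apply c(0) = 4: A - \frac{2}{5} = 4 ⇒ A = \frac{22}{5}.
So c(n) = \frac{22 \left(-4\right)^{n}}{5} + n - \frac{2}{5}.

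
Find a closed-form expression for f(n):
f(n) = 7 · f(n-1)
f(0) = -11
Pure geometric recurrence with ratio 7.
By induction f(n) = f(0) · (7)^n = - 11 \cdot 7^{n}.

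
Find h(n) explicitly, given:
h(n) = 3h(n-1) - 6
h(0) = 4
First-order linear non-homogeneous.
Homogeneous solution: h_h(n) = A·(3)^n.
Try constant particular solution h_p = K: K = 3K - 6 ⇒ K = 3.
General: h(n) = A·(3)^n + 3.
Apply h(0) = 4: A + 3 = 4 ⇒ A = 1.
So h(n) = 3^{n} + 3.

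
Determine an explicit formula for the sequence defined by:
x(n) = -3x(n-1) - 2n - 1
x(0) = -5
First-order linear with linear forcing.
Homogeneous solution: x_h(n) = A·(-3)^n.
Try particular x_p(n) = pn + q. Substituting:
  pn + q = -3(p(n-1) + q) - 2n - 1.
Matching the n-coefficient: p = -3p - 2 ⇒ p = - \frac{1}{2}.
Matching constants: q = 3p - 3q - 1 ⇒ q = - \frac{5}{8}.
General: x(n) = A·(-3)^n - \frac{n}{2} - \frac{5}{8}.
Apply x(0) = -5: A - \frac{5}{8} = -5 ⇒ A = - \frac{35}{8}.
So x(n) = - \frac{35 \left(-3\right)^{n}}{8} - \frac{n}{2} - \frac{5}{8}.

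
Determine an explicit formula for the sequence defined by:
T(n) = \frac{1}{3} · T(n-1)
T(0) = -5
Pure geometric recurrence with ratio \frac{1}{3}.
By induction T(n) = T(0) · (\frac{1}{3})^n = - 5 \cdot 3^{- n}.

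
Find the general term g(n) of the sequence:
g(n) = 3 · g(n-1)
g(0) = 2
Pure geometric recurrence with ratio 3.
By induction g(n) = g(0) · (3)^n = 2 \cdot 3^{n}.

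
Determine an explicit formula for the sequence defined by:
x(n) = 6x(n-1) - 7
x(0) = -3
First-order linear non-homogeneous.
Homogeneous solution: x_h(n) = A·(6)^n.
Try constant particular solution x_p = K: K = 6K - 7 ⇒ K = \frac{7}{5}.
General: x(n) = A·(6)^n + \frac{7}{5}.
Apply x(0) = -3: A + \frac{7}{5} = -3 ⇒ A = - \frac{22}{5}.
So x(n) = \frac{7}{5} - \frac{22 \cdot 6^{n}}{5}.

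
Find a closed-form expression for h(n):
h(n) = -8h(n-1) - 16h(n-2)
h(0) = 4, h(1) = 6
Characteristic equation: x² + 8x + 16 = 0, which is (x - (-4))².
Repeated root r = -4.
General solution: h(n) = (A + Bn)·(-4)^n.
From h(0) = 4: A = 4.
From h(1) = 6: (A + B)·(-4) = 6 ⇒ B = - \frac{11}{2}.
So h(n) = \left(4 - \frac{11 n}{2}\right) \cdot (-4)^n.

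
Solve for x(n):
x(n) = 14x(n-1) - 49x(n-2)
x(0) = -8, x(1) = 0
Characteristic equation: x² - 14x + 49 = 0, which is (x - (7))².
Repeated root r = 7.
General solution: x(n) = (A + Bn)·(7)^n.
From x(0) = -8: A = -8.
From x(1) = 0: (A + B)·(7) = 0 ⇒ B = 8.
So x(n) = \left(8 n - 8\right) \cdot (7)^n.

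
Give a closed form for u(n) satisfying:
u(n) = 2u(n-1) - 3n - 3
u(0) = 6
First-order linear with linear forcing.
Homogeneous solution: u_h(n) = A·(2)^n.
Try particular u_p(n) = pn + q. Substituting:
  pn + q = 2(p(n-1) + q) - 3n - 3.
Matching the n-coefficient: p = 2p - 3 ⇒ p = 3.
Matching constants: q = -2p + 2q - 3 ⇒ q = 9.
General: u(n) = A·(2)^n + 3 n + 9.
Apply u(0) = 6: A + 9 = 6 ⇒ A = -3.
So u(n) = - 3 \cdot 2^{n} + 3 n + 9.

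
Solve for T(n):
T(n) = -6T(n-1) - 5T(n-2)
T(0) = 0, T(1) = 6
Characteristic equation: x² + 6x + 5 = 0, which factors as (x - (-5))(x - (-1)) = 0.
Roots r₁ = -5, r₂ = -1 (distinct).
General solution: T(n) = A·(-5)^n + B·(-1)^n.
From T(0) = 0: A + B = 0.
From T(1) = 6: -5A - B = 6.
Solving: A = - \frac{3}{2}, B = \frac{3}{2}.
So T(n) = \frac{3 \left(-1\right)^{n}}{2} - \frac{3 \left(-5\right)^{n}}{2}.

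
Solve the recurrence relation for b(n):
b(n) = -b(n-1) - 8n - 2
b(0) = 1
First-order linear with linear forcing.
Homogeneous solution: b_h(n) = A·(-1)^n.
Try particular b_p(n) = pn + q. Substituting:
  pn + q = -(p(n-1) + q) - 8n - 2.
Matching the n-coefficient: p = -p - 8 ⇒ p = -4.
Matching constants: q = p - q - 2 ⇒ q = -3.
General: b(n) = A·(-1)^n - 4 n - 3.
Apply b(0) = 1: A - 3 = 1 ⇒ A = 4.
So b(n) = 4 \left(-1\right)^{n} - 4 n - 3.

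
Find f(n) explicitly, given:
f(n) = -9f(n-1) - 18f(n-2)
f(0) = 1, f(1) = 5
Characteristic equation: x² + 9x + 18 = 0, which factors as (x - (-6))(x - (-3)) = 0.
Roots r₁ = -6, r₂ = -3 (distinct).
General solution: f(n) = A·(-6)^n + B·(-3)^n.
From f(0) = 1: A + B = 1.
From f(1) = 5: -6A - 3B = 5.
Solving: A = - \frac{8}{3}, B = \frac{11}{3}.
So f(n) = \frac{11 \left(-3\right)^{n}}{3} - \frac{8 \left(-6\right)^{n}}{3}.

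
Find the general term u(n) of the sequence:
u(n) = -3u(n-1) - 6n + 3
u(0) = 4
First-order linear with linear forcing.
Homogeneous solution: u_h(n) = A·(-3)^n.
Try particular u_p(n) = pn + q. Substituting:
  pn + q = -3(p(n-1) + q) - 6n + 3.
Matching the n-coefficient: p = -3p - 6 ⇒ p = - \frac{3}{2}.
Matching constants: q = 3p - 3q + 3 ⇒ q = - \frac{3}{8}.
General: u(n) = A·(-3)^n - \frac{3 n}{2} - \frac{3}{8}.
Apply u(0) = 4: A - \frac{3}{8} = 4 ⇒ A = \frac{35}{8}.
So u(n) = \frac{35 \left(-3\right)^{n}}{8} - \frac{3 n}{2} - \frac{3}{8}.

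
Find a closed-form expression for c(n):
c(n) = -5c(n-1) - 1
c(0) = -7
First-order linear non-homogeneous.
Homogeneous solution: c_h(n) = A·(-5)^n.
Try constant particular solution c_p = K: K = -5K - 1 ⇒ K = - \frac{1}{6}.
General: c(n) = A·(-5)^n - \frac{1}{6}.
Apply c(0) = -7: A - \frac{1}{6} = -7 ⇒ A = - \frac{41}{6}.
So c(n) = - \frac{41 \left(-5\right)^{n}}{6} - \frac{1}{6}.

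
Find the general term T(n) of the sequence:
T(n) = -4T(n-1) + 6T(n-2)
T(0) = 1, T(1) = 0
Characteristic equation: x² + 4x - 6 = 0.
Discriminant Δ = (-4)² + 4·(6) = 40.
Roots r₁,₂ = (-4 ± √40)/2, so r₁ = -2 + \sqrt{10}, r₂ = - \sqrt{10} - 2.
General solution: T(n) = A·r₁^n + B·r₂^n.
From the initial conditions, A + B = 1 and r₁A + r₂B = 0.
Since r₁ - r₂ = √40: A = (0 - (1)r₂)/√40 = \frac{\sqrt{10}}{10} + \frac{1}{2}, and B = 1 - A = \frac{1}{2} - \frac{\sqrt{10}}{10}.
So T(n) = \left(\frac{\sqrt{10}}{10} + \frac{1}{2}\right)\left(-2 + \sqrt{10}\right)^n + \left(\frac{1}{2} - \frac{\sqrt{10}}{10}\right)\left(- \sqrt{10} - 2\right)^n.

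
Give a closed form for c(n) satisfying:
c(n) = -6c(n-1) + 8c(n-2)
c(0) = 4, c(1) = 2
Characteristic equation: x² + 6x - 8 = 0.
Discriminant Δ = (-6)² + 4·(8) = 68.
Roots r₁,₂ = (-6 ± √68)/2, so r₁ = -3 + \sqrt{17}, r₂ = - \sqrt{17} - 3.
General solution: c(n) = A·r₁^n + B·r₂^n.
From the initial conditions, A + B = 4 and r₁A + r₂B = 2.
Since r₁ - r₂ = √68: A = (2 - (4)r₂)/√68 = \frac{7 \sqrt{17}}{17} + 2, and B = 4 - A = 2 - \frac{7 \sqrt{17}}{17}.
So c(n) = \left(\frac{7 \sqrt{17}}{17} + 2\right)\left(-3 + \sqrt{17}\right)^n + \left(2 - \frac{7 \sqrt{17}}{17}\right)\left(- \sqrt{17} - 3\right)^n.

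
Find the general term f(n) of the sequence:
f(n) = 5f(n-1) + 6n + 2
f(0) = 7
First-order linear with linear forcing.
Homogeneous solution: f_h(n) = A·(5)^n.
Try particular f_p(n) = pn + q. Substituting:
  pn + q = 5(p(n-1) + q) + 6n + 2.
Matching the n-coefficient: p = 5p + 6 ⇒ p = - \frac{3}{2}.
Matching constants: q = -5p + 5q + 2 ⇒ q = - \frac{19}{8}.
General: f(n) = A·(5)^n - \frac{3 n}{2} - \frac{19}{8}.
Apply f(0) = 7: A - \frac{19}{8} = 7 ⇒ A = \frac{75}{8}.
So f(n) = \frac{75 \cdot 5^{n}}{8} - \frac{3 n}{2} - \frac{19}{8}.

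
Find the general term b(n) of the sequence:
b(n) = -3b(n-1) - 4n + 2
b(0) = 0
First-order linear with linear forcing.
Homogeneous solution: b_h(n) = A·(-3)^n.
Try particular b_p(n) = pn + q. Substituting:
  pn + q = -3(p(n-1) + q) - 4n + 2.
Matching the n-coefficient: p = -3p - 4 ⇒ p = -1.
Matching constants: q = 3p - 3q + 2 ⇒ q = - \frac{1}{4}.
General: b(n) = A·(-3)^n - n - \frac{1}{4}.
Apply b(0) = 0: A - \frac{1}{4} = 0 ⇒ A = \frac{1}{4}.
So b(n) = \frac{\left(-3\right)^{n}}{4} - n - \frac{1}{4}.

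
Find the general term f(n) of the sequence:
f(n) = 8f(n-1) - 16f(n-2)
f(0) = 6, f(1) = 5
Characteristic equation: x² - 8x + 16 = 0, which is (x - (4))².
Repeated root r = 4.
General solution: f(n) = (A + Bn)·(4)^n.
From f(0) = 6: A = 6.
From f(1) = 5: (A + B)·(4) = 5 ⇒ B = - \frac{19}{4}.
So f(n) = \left(6 - \frac{19 n}{4}\right) \cdot (4)^n.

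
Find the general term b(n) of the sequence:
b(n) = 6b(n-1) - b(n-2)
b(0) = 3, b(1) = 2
Characteristic equation: x² - 6x + 1 = 0.
Discriminant Δ = (6)² + 4·(-1) = 32.
Roots r₁,₂ = (6 ± √32)/2, so r₁ = 2 \sqrt{2} + 3, r₂ = 3 - 2 \sqrt{2}.
General solution: b(n) = A·r₁^n + B·r₂^n.
From the initial conditions, A + B = 3 and r₁A + r₂B = 2.
Since r₁ - r₂ = √32: A = (2 - (3)r₂)/√32 = \frac{3}{2} - \frac{7 \sqrt{2}}{8}, and B = 3 - A = \frac{7 \sqrt{2}}{8} + \frac{3}{2}.
So b(n) = \left(\frac{3}{2} - \frac{7 \sqrt{2}}{8}\right)\left(2 \sqrt{2} + 3\right)^n + \left(\frac{7 \sqrt{2}}{8} + \frac{3}{2}\right)\left(3 - 2 \sqrt{2}\right)^n.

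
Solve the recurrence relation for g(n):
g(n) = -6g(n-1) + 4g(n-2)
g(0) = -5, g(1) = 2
Characteristic equation: x² + 6x - 4 = 0.
Discriminant Δ = (-6)² + 4·(4) = 52.
Roots r₁,₂ = (-6 ± √52)/2, so r₁ = -3 + \sqrt{13}, r₂ = - \sqrt{13} - 3.
General solution: g(n) = A·r₁^n + B·r₂^n.
From the initial conditions, A + B = -5 and r₁A + r₂B = 2.
Since r₁ - r₂ = √52: A = (2 - (-5)r₂)/√52 = - \frac{5}{2} - \frac{\sqrt{13}}{2}, and B = -5 - A = - \frac{5}{2} + \frac{\sqrt{13}}{2}.
So g(n) = \left(- \frac{5}{2} - \frac{\sqrt{13}}{2}\right)\left(-3 + \sqrt{13}\right)^n + \left(- \frac{5}{2} + \frac{\sqrt{13}}{2}\right)\left(- \sqrt{13} - 3\right)^n.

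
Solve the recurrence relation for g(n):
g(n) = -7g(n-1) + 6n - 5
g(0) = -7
First-order linear with linear forcing.
Homogeneous solution: g_h(n) = A·(-7)^n.
Try particular g_p(n) = pn + q. Substituting:
  pn + q = -7(p(n-1) + q) + 6n - 5.
Matching the n-coefficient: p = -7p + 6 ⇒ p = \frac{3}{4}.
Matching constants: q = 7p - 7q - 5 ⇒ q = \frac{1}{32}.
General: g(n) = A·(-7)^n + \frac{3 n}{4} + \frac{1}{32}.
Apply g(0) = -7: A + \frac{1}{32} = -7 ⇒ A = - \frac{225}{32}.
So g(n) = - \frac{225 \left(-7\right)^{n}}{32} + \frac{3 n}{4} + \frac{1}{32}.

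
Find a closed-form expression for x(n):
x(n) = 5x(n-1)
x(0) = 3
This is a homogeneous first-order recurrence with ratio 5.
By induction x(n) = x(0) · (5)^n = 3 \cdot 5^{n}.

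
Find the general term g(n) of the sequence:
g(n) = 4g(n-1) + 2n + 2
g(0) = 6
First-order linear with linear forcing.
Homogeneous solution: g_h(n) = A·(4)^n.
Try particular g_p(n) = pn + q. Substituting:
  pn + q = 4(p(n-1) + q) + 2n + 2.
Matching the n-coefficient: p = 4p + 2 ⇒ p = - \frac{2}{3}.
Matching constants: q = -4p + 4q + 2 ⇒ q = - \frac{14}{9}.
General: g(n) = A·(4)^n - \frac{2 n}{3} - \frac{14}{9}.
Apply g(0) = 6: A - \frac{14}{9} = 6 ⇒ A = \frac{68}{9}.
So g(n) = \frac{68 \cdot 4^{n}}{9} - \frac{2 n}{3} - \frac{14}{9}.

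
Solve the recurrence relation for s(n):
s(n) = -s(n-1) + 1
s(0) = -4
First-order linear non-homogeneous.
Homogeneous solution: s_h(n) = A·(-1)^n.
Try constant particular solution s_p = K: K = -K + 1 ⇒ K = \frac{1}{2}.
General: s(n) = A·(-1)^n + \frac{1}{2}.
Apply s(0) = -4: A + \frac{1}{2} = -4 ⇒ A = - \frac{9}{2}.
So s(n) = \frac{1}{2} - \frac{9 \left(-1\right)^{n}}{2}.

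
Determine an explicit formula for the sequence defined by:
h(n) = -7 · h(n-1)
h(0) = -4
Pure geometric recurrence with ratio -7.
By induction h(n) = h(0) · (-7)^n = - 4 \left(-7\right)^{n}.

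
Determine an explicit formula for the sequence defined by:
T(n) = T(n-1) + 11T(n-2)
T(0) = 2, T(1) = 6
Characteristic equation: x² - x - 11 = 0.
Discriminant Δ = (1)² + 4·(11) = 45.
Roots r₁,₂ = (1 ± √45)/2, so r₁ = \frac{1}{2} + \frac{3 \sqrt{5}}{2}, r₂ = \frac{1}{2} - \frac{3 \sqrt{5}}{2}.
General solution: T(n) = A·r₁^n + B·r₂^n.
From the initial conditions, A + B = 2 and r₁A + r₂B = 6.
Since r₁ - r₂ = √45: A = (6 - (2)r₂)/√45 = \frac{\sqrt{5}}{3} + 1, and B = 2 - A = 1 - \frac{\sqrt{5}}{3}.
So T(n) = \left(\frac{\sqrt{5}}{3} + 1\right)\left(\frac{1}{2} + \frac{3 \sqrt{5}}{2}\right)^n + \left(1 - \frac{\sqrt{5}}{3}\right)\left(\frac{1}{2} - \frac{3 \sqrt{5}}{2}\right)^n.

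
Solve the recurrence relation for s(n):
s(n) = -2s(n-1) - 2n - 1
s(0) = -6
First-order linear with linear forcing.
Homogeneous solution: s_h(n) = A·(-2)^n.
Try particular s_p(n) = pn + q. Substituting:
  pn + q = -2(p(n-1) + q) - 2n - 1.
Matching the n-coefficient: p = -2p - 2 ⇒ p = - \frac{2}{3}.
Matching constants: q = 2p - 2q - 1 ⇒ q = - \frac{7}{9}.
General: s(n) = A·(-2)^n - \frac{2 n}{3} - \frac{7}{9}.
Apply s(0) = -6: A - \frac{7}{9} = -6 ⇒ A = - \frac{47}{9}.
So s(n) = - \frac{47 \left(-2\right)^{n}}{9} - \frac{2 n}{3} - \frac{7}{9}.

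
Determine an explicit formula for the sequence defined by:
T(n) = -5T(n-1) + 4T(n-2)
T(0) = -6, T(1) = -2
Characteristic equation: x² + 5x - 4 = 0.
Discriminant Δ = (-5)² + 4·(4) = 41.
Roots r₁,₂ = (-5 ± √41)/2, so r₁ = - \frac{5}{2} + \frac{\sqrt{41}}{2}, r₂ = - \frac{\sqrt{41}}{2} - \frac{5}{2}.
General solution: T(n) = A·r₁^n + B·r₂^n.
From the initial conditions, A + B = -6 and r₁A + r₂B = -2.
Since r₁ - r₂ = √41: A = (-2 - (-6)r₂)/√41 = -3 - \frac{17 \sqrt{41}}{41}, and B = -6 - A = -3 + \frac{17 \sqrt{41}}{41}.
So T(n) = \left(-3 - \frac{17 \sqrt{41}}{41}\right)\left(- \frac{5}{2} + \frac{\sqrt{41}}{2}\right)^n + \left(-3 + \frac{17 \sqrt{41}}{41}\right)\left(- \frac{\sqrt{41}}{2} - \frac{5}{2}\right)^n.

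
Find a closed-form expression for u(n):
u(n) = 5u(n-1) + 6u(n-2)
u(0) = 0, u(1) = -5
Characteristic equation: x² - 5x - 6 = 0, which factors as (x - (6))(x - (-1)) = 0.
Roots r₁ = 6, r₂ = -1 (distinct).
General solution: u(n) = A·(6)^n + B·(-1)^n.
From u(0) = 0: A + B = 0.
From u(1) = -5: 6A - B = -5.
Solving: A = - \frac{5}{7}, B = \frac{5}{7}.
So u(n) = \frac{5 \left(-1\right)^{n}}{7} - \frac{5 \cdot 6^{n}}{7}.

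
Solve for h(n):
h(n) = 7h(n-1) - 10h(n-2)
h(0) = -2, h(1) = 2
Characteristic equation: x² - 7x + 10 = 0, which factors as (x - (2))(x - (5)) = 0.
Roots r₁ = 2, r₂ = 5 (distinct).
General solution: h(n) = A·(2)^n + B·(5)^n.
From h(0) = -2: A + B = -2.
From h(1) = 2: 2A + 5B = 2.
Solving: A = -4, B = 2.
So h(n) = - 4 \cdot 2^{n} + 2 \cdot 5^{n}.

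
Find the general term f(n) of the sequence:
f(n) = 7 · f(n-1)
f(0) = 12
Pure geometric recurrence with ratio 7.
By induction f(n) = f(0) · (7)^n = 12 \cdot 7^{n}.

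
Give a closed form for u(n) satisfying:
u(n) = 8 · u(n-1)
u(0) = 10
Pure geometric recurrence with ratio 8.
By induction u(n) = u(0) · (8)^n = 10 \cdot 8^{n}.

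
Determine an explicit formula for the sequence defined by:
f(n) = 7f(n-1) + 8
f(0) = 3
First-order linear non-homogeneous.
Homogeneous solution: f_h(n) = A·(7)^n.
Try constant particular solution f_p = K: K = 7K + 8 ⇒ K = - \frac{4}{3}.
General: f(n) = A·(7)^n - \frac{4}{3}.
Apply f(0) = 3: A - \frac{4}{3} = 3 ⇒ A = \frac{13}{3}.
So f(n) = \frac{13 \cdot 7^{n}}{3} - \frac{4}{3}.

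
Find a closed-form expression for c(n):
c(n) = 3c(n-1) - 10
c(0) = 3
First-order linear non-homogeneous.
Homogeneous solution: c_h(n) = A·(3)^n.
Try constant particular solution c_p = K: K = 3K - 10 ⇒ K = 5.
General: c(n) = A·(3)^n + 5.
Apply c(0) = 3: A + 5 = 3 ⇒ A = -2.
So c(n) = 5 - 2 \cdot 3^{n}.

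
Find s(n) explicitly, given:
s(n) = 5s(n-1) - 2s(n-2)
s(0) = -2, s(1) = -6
Characteristic equation: x² - 5x + 2 = 0.
Discriminant Δ = (5)² + 4·(-2) = 17.
Roots r₁,₂ = (5 ± √17)/2, so r₁ = \frac{\sqrt{17}}{2} + \frac{5}{2}, r₂ = \frac{5}{2} - \frac{\sqrt{17}}{2}.
General solution: s(n) = A·r₁^n + B·r₂^n.
From the initial conditions, A + B = -2 and r₁A + r₂B = -6.
Since r₁ - r₂ = √17: A = (-6 - (-2)r₂)/√17 = -1 - \frac{\sqrt{17}}{17}, and B = -2 - A = -1 + \frac{\sqrt{17}}{17}.
So s(n) = \left(-1 - \frac{\sqrt{17}}{17}\right)\left(\frac{\sqrt{17}}{2} + \frac{5}{2}\right)^n + \left(-1 + \frac{\sqrt{17}}{17}\right)\left(\frac{5}{2} - \frac{\sqrt{17}}{2}\right)^n.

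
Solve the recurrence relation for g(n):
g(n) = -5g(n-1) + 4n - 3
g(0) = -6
First-order linear with linear forcing.
Homogeneous solution: g_h(n) = A·(-5)^n.
Try particular g_p(n) = pn + q. Substituting:
  pn + q = -5(p(n-1) + q) + 4n - 3.
Matching the n-coefficient: p = -5p + 4 ⇒ p = \frac{2}{3}.
Matching constants: q = 5p - 5q - 3 ⇒ q = \frac{1}{18}.
General: g(n) = A·(-5)^n + \frac{2 n}{3} + \frac{1}{18}.
Apply g(0) = -6: A + \frac{1}{18} = -6 ⇒ A = - \frac{109}{18}.
So g(n) = - \frac{109 \left(-5\right)^{n}}{18} + \frac{2 n}{3} + \frac{1}{18}.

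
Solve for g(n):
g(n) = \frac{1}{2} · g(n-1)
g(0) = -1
Pure geometric recurrence with ratio \frac{1}{2}.
By induction g(n) = g(0) · (\frac{1}{2})^n = - 2^{- n}.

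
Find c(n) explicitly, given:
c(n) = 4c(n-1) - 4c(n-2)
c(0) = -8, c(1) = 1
Characteristic equation: x² - 4x + 4 = 0, which is (x - (2))².
Repeated root r = 2.
General solution: c(n) = (A + Bn)·(2)^n.
From c(0) = -8: A = -8.
From c(1) = 1: (A + B)·(2) = 1 ⇒ B = \frac{17}{2}.
So c(n) = \left(\frac{17 n}{2} - 8\right) \cdot (2)^n.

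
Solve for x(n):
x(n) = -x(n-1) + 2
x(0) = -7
First-order linear non-homogeneous.
Homogeneous solution: x_h(n) = A·(-1)^n.
Try constant particular solution x_p = K: K = -K + 2 ⇒ K = 1.
General: x(n) = A·(-1)^n + 1.
Apply x(0) = -7: A + 1 = -7 ⇒ A = -8.
So x(n) = 1 - 8 \left(-1\right)^{n}.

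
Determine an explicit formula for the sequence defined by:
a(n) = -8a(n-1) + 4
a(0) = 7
First-order linear non-homogeneous.
Homogeneous solution: a_h(n) = A·(-8)^n.
Try constant particular solution a_p = K: K = -8K + 4 ⇒ K = \frac{4}{9}.
General: a(n) = A·(-8)^n + \frac{4}{9}.
Apply a(0) = 7: A + \frac{4}{9} = 7 ⇒ A = \frac{59}{9}.
So a(n) = \frac{59 \left(-8\right)^{n}}{9} + \frac{4}{9}.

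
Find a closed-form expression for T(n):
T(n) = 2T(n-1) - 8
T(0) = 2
First-order linear non-homogeneous.
Homogeneous solution: T_h(n) = A·(2)^n.
Try constant particular solution T_p = K: K = 2K - 8 ⇒ K = 8.
General: T(n) = A·(2)^n + 8.
Apply T(0) = 2: A + 8 = 2 ⇒ A = -6.
So T(n) = 8 - 6 \cdot 2^{n}.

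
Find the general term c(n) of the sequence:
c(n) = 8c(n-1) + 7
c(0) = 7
First-order linear non-homogeneous.
Homogeneous solution: c_h(n) = A·(8)^n.
Try constant particular solution c_p = K: K = 8K + 7 ⇒ K = -1.
General: c(n) = A·(8)^n - 1.
Apply c(0) = 7: A - 1 = 7 ⇒ A = 8.
So c(n) = 8 \cdot 8^{n} - 1.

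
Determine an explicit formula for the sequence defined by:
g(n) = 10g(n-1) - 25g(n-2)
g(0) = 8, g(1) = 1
Characteristic equation: x² - 10x + 25 = 0, which is (x - (5))².
Repeated root r = 5.
General solution: g(n) = (A + Bn)·(5)^n.
From g(0) = 8: A = 8.
From g(1) = 1: (A + B)·(5) = 1 ⇒ B = - \frac{39}{5}.
So g(n) = \left(8 - \frac{39 n}{5}\right) \cdot (5)^n.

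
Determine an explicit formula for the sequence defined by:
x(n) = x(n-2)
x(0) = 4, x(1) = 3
Characteristic equation: x² - 1 = 0, which factors as (x - (-1))(x - (1)) = 0.
Roots r₁ = -1, r₂ = 1 (distinct).
General solution: x(n) = A·(-1)^n + B·(1)^n.
From x(0) = 4: A + B = 4.
From x(1) = 3: -A + B = 3.
Solving: A = \frac{1}{2}, B = \frac{7}{2}.
So x(n) = \frac{\left(-1\right)^{n}}{2} + \frac{7}{2}.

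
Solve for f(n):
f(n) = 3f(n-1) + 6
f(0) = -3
First-order linear non-homogeneous.
Homogeneous solution: f_h(n) = A·(3)^n.
Try constant particular solution f_p = K: K = 3K + 6 ⇒ K = -3.
General: f(n) = A·(3)^n - 3.
Apply f(0) = -3: A - 3 = -3 ⇒ A = 0.
So f(n) = -3.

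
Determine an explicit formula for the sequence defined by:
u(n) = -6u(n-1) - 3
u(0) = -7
First-order linear non-homogeneous.
Homogeneous solution: u_h(n) = A·(-6)^n.
Try constant particular solution u_p = K: K = -6K - 3 ⇒ K = - \frac{3}{7}.
General: u(n) = A·(-6)^n - \frac{3}{7}.
Apply u(0) = -7: A - \frac{3}{7} = -7 ⇒ A = - \frac{46}{7}.
So u(n) = - \frac{46 \left(-6\right)^{n}}{7} - \frac{3}{7}.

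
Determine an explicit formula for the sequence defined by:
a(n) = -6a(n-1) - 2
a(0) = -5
First-order linear non-homogeneous.
Homogeneous solution: a_h(n) = A·(-6)^n.
Try constant particular solution a_p = K: K = -6K - 2 ⇒ K = - \frac{2}{7}.
General: a(n) = A·(-6)^n - \frac{2}{7}.
Apply a(0) = -5: A - \frac{2}{7} = -5 ⇒ A = - \frac{33}{7}.
So a(n) = - \frac{33 \left(-6\right)^{n}}{7} - \frac{2}{7}.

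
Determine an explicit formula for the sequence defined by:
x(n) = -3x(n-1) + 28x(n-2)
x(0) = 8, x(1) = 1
Characteristic equation: x² + 3x - 28 = 0, which factors as (x - (4))(x - (-7)) = 0.
Roots r₁ = 4, r₂ = -7 (distinct).
General solution: x(n) = A·(4)^n + B·(-7)^n.
From x(0) = 8: A + B = 8.
From x(1) = 1: 4A - 7B = 1.
Solving: A = \frac{57}{11}, B = \frac{31}{11}.
So x(n) = \frac{31 \left(-7\right)^{n}}{11} + \frac{57 \cdot 4^{n}}{11}.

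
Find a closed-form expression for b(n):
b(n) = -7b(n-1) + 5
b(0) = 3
First-order linear non-homogeneous.
Homogeneous solution: b_h(n) = A·(-7)^n.
Try constant particular solution b_p = K: K = -7K + 5 ⇒ K = \frac{5}{8}.
General: b(n) = A·(-7)^n + \frac{5}{8}.
Apply b(0) = 3: A + \frac{5}{8} = 3 ⇒ A = \frac{19}{8}.
So b(n) = \frac{19 \left(-7\right)^{n}}{8} + \frac{5}{8}.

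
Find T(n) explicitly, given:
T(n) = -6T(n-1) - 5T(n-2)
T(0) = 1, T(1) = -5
Characteristic equation: x² + 6x + 5 = 0, which factors as (x - (-1))(x - (-5)) = 0.
Roots r₁ = -1, r₂ = -5 (distinct).
General solution: T(n) = A·(-1)^n + B·(-5)^n.
From T(0) = 1: A + B = 1.
From T(1) = -5: -A - 5B = -5.
Solving: A = 0, B = 1.
So T(n) = \left(-5\right)^{n}.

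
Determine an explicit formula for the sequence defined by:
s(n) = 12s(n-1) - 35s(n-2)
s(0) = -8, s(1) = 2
Characteristic equation: x² - 12x + 35 = 0, which factors as (x - (5))(x - (7)) = 0.
Roots r₁ = 5, r₂ = 7 (distinct).
General solution: s(n) = A·(5)^n + B·(7)^n.
From s(0) = -8: A + B = -8.
From s(1) = 2: 5A + 7B = 2.
Solving: A = -29, B = 21.
So s(n) = - 29 \cdot 5^{n} + 21 \cdot 7^{n}.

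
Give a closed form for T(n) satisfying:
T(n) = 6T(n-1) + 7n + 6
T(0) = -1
First-order linear with linear forcing.
Homogeneous solution: T_h(n) = A·(6)^n.
Try particular T_p(n) = pn + q. Substituting:
  pn + q = 6(p(n-1) + q) + 7n + 6.
Matching the n-coefficient: p = 6p + 7 ⇒ p = - \frac{7}{5}.
Matching constants: q = -6p + 6q + 6 ⇒ q = - \frac{72}{25}.
General: T(n) = A·(6)^n - \frac{7 n}{5} - \frac{72}{25}.
Apply T(0) = -1: A - \frac{72}{25} = -1 ⇒ A = \frac{47}{25}.
So T(n) = \frac{47 \cdot 6^{n}}{25} - \frac{7 n}{5} - \frac{72}{25}.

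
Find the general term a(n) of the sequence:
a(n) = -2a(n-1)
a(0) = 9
This is a homogeneous first-order recurrence with ratio -2.
By induction a(n) = a(0) · (-2)^n = 9 \left(-2\right)^{n}.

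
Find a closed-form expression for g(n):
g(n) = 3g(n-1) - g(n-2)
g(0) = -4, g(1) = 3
Characteristic equation: x² - 3x + 1 = 0.
Discriminant Δ = (3)² + 4·(-1) = 5.
Roots r₁,₂ = (3 ± √5)/2, so r₁ = \frac{\sqrt{5}}{2} + \frac{3}{2}, r₂ = \frac{3}{2} - \frac{\sqrt{5}}{2}.
General solution: g(n) = A·r₁^n + B·r₂^n.
From the initial conditions, A + B = -4 and r₁A + r₂B = 3.
Since r₁ - r₂ = √5: A = (3 - (-4)r₂)/√5 = -2 + \frac{9 \sqrt{5}}{5}, and B = -4 - A = - \frac{9 \sqrt{5}}{5} - 2.
So g(n) = \left(-2 + \frac{9 \sqrt{5}}{5}\right)\left(\frac{\sqrt{5}}{2} + \frac{3}{2}\right)^n + \left(- \frac{9 \sqrt{5}}{5} - 2\right)\left(\frac{3}{2} - \frac{\sqrt{5}}{2}\right)^n.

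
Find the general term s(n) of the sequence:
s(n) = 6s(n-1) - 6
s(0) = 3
First-order linear non-homogeneous.
Homogeneous solution: s_h(n) = A·(6)^n.
Try constant particular solution s_p = K: K = 6K - 6 ⇒ K = \frac{6}{5}.
General: s(n) = A·(6)^n + \frac{6}{5}.
Apply s(0) = 3: A + \frac{6}{5} = 3 ⇒ A = \frac{9}{5}.
So s(n) = \frac{9 \cdot 6^{n}}{5} + \frac{6}{5}.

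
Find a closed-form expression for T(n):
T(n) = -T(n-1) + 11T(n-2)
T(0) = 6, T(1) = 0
Characteristic equation: x² + x - 11 = 0.
Discriminant Δ = (-1)² + 4·(11) = 45.
Roots r₁,₂ = (-1 ± √45)/2, so r₁ = - \frac{1}{2} + \frac{3 \sqrt{5}}{2}, r₂ = - \frac{3 \sqrt{5}}{2} - \frac{1}{2}.
General solution: T(n) = A·r₁^n + B·r₂^n.
From the initial conditions, A + B = 6 and r₁A + r₂B = 0.
Since r₁ - r₂ = √45: A = (0 - (6)r₂)/√45 = \frac{\sqrt{5}}{5} + 3, and B = 6 - A = 3 - \frac{\sqrt{5}}{5}.
So T(n) = \left(\frac{\sqrt{5}}{5} + 3\right)\left(- \frac{1}{2} + \frac{3 \sqrt{5}}{2}\right)^n + \left(3 - \frac{\sqrt{5}}{5}\right)\left(- \frac{3 \sqrt{5}}{2} - \frac{1}{2}\right)^n.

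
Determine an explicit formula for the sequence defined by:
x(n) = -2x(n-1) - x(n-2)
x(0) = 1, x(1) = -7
Characteristic equation: x² + 2x + 1 = 0, which is (x - (-1))².
Repeated root r = -1.
General solution: x(n) = (A + Bn)·(-1)^n.
From x(0) = 1: A = 1.
From x(1) = -7: (A + B)·(-1) = -7 ⇒ B = 6.
So x(n) = \left(6 n + 1\right) \cdot (-1)^n.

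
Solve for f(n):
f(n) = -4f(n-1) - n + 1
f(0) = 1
First-order linear with linear forcing.
Homogeneous solution: f_h(n) = A·(-4)^n.
Try particular f_p(n) = pn + q. Substituting:
  pn + q = -4(p(n-1) + q) - n + 1.
Matching the n-coefficient: p = -4p - 1 ⇒ p = - \frac{1}{5}.
Matching constants: q = 4p - 4q + 1 ⇒ q = \frac{1}{25}.
General: f(n) = A·(-4)^n - \frac{n}{5} + \frac{1}{25}.
Apply f(0) = 1: A + \frac{1}{25} = 1 ⇒ A = \frac{24}{25}.
So f(n) = \frac{24 \left(-4\right)^{n}}{25} - \frac{n}{5} + \frac{1}{25}.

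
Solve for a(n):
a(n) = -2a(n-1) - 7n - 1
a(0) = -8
First-order linear with linear forcing.
Homogeneous solution: a_h(n) = A·(-2)^n.
Try particular a_p(n) = pn + q. Substituting:
  pn + q = -2(p(n-1) + q) - 7n - 1.
Matching the n-coefficient: p = -2p - 7 ⇒ p = - \frac{7}{3}.
Matching constants: q = 2p - 2q - 1 ⇒ q = - \frac{17}{9}.
General: a(n) = A·(-2)^n - \frac{7 n}{3} - \frac{17}{9}.
Apply a(0) = -8: A - \frac{17}{9} = -8 ⇒ A = - \frac{55}{9}.
So a(n) = - \frac{55 \left(-2\right)^{n}}{9} - \frac{7 n}{3} - \frac{17}{9}.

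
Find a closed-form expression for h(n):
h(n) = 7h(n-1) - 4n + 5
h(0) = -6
First-order linear with linear forcing.
Homogeneous solution: h_h(n) = A·(7)^n.
Try particular h_p(n) = pn + q. Substituting:
  pn + q = 7(p(n-1) + q) - 4n + 5.
Matching the n-coefficient: p = 7p - 4 ⇒ p = \frac{2}{3}.
Matching constants: q = -7p + 7q + 5 ⇒ q = - \frac{1}{18}.
General: h(n) = A·(7)^n + \frac{2 n}{3} - \frac{1}{18}.
Apply h(0) = -6: A - \frac{1}{18} = -6 ⇒ A = - \frac{107}{18}.
So h(n) = - \frac{107 \cdot 7^{n}}{18} + \frac{2 n}{3} - \frac{1}{18}.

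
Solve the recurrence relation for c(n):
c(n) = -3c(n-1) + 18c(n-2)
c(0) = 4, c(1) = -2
Characteristic equation: x² + 3x - 18 = 0, which factors as (x - (-6))(x - (3)) = 0.
Roots r₁ = -6, r₂ = 3 (distinct).
General solution: c(n) = A·(-6)^n + B·(3)^n.
From c(0) = 4: A + B = 4.
From c(1) = -2: -6A + 3B = -2.
Solving: A = \frac{14}{9}, B = \frac{22}{9}.
So c(n) = \frac{14 \left(-6\right)^{n}}{9} + \frac{22 \cdot 3^{n}}{9}.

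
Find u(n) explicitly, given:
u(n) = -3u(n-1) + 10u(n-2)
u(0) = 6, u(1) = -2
Characteristic equation: x² + 3x - 10 = 0, which factors as (x - (-5))(x - (2)) = 0.
Roots r₁ = -5, r₂ = 2 (distinct).
General solution: u(n) = A·(-5)^n + B·(2)^n.
From u(0) = 6: A + B = 6.
From u(1) = -2: -5A + 2B = -2.
Solving: A = 2, B = 4.
So u(n) = 2 \left(-5\right)^{n} + 4 \cdot 2^{n}.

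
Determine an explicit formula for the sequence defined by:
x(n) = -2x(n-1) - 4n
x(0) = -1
First-order linear with linear forcing.
Homogeneous solution: x_h(n) = A·(-2)^n.
Try particular x_p(n) = pn + q. Substituting:
  pn + q = -2(p(n-1) + q) - 4n.
Matching the n-coefficient: p = -2p - 4 ⇒ p = - \frac{4}{3}.
Matching constants: q = 2p - 2q ⇒ q = - \frac{8}{9}.
General: x(n) = A·(-2)^n - \frac{4 n}{3} - \frac{8}{9}.
Apply x(0) = -1: A - \frac{8}{9} = -1 ⇒ A = - \frac{1}{9}.
So x(n) = - \frac{\left(-2\right)^{n}}{9} - \frac{4 n}{3} - \frac{8}{9}.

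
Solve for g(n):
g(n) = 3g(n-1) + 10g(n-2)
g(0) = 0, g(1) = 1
Characteristic equation: x² - 3x - 10 = 0, which factors as (x - (5))(x - (-2)) = 0.
Roots r₁ = 5, r₂ = -2 (distinct).
General solution: g(n) = A·(5)^n + B·(-2)^n.
From g(0) = 0: A + B = 0.
From g(1) = 1: 5A - 2B = 1.
Solving: A = \frac{1}{7}, B = - \frac{1}{7}.
So g(n) = - \frac{\left(-2\right)^{n}}{7} + \frac{5^{n}}{7}.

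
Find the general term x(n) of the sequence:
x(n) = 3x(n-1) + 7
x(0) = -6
First-order linear non-homogeneous.
Homogeneous solution: x_h(n) = A·(3)^n.
Try constant particular solution x_p = K: K = 3K + 7 ⇒ K = - \frac{7}{2}.
General: x(n) = A·(3)^n - \frac{7}{2}.
Apply x(0) = -6: A - \frac{7}{2} = -6 ⇒ A = - \frac{5}{2}.
So x(n) = - \frac{5 \cdot 3^{n}}{2} - \frac{7}{2}.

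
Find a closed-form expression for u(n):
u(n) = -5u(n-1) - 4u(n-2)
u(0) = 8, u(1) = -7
Characteristic equation: x² + 5x + 4 = 0, which factors as (x - (-1))(x - (-4)) = 0.
Roots r₁ = -1, r₂ = -4 (distinct).
General solution: u(n) = A·(-1)^n + B·(-4)^n.
From u(0) = 8: A + B = 8.
From u(1) = -7: -A - 4B = -7.
Solving: A = \frac{25}{3}, B = - \frac{1}{3}.
So u(n) = \frac{25 \left(-1\right)^{n}}{3} - \frac{\left(-4\right)^{n}}{3}.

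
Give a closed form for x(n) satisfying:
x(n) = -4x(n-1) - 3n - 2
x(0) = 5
First-order linear with linear forcing.
Homogeneous solution: x_h(n) = A·(-4)^n.
Try particular x_p(n) = pn + q. Substituting:
  pn + q = -4(p(n-1) + q) - 3n - 2.
Matching the n-coefficient: p = -4p - 3 ⇒ p = - \frac{3}{5}.
Matching constants: q = 4p - 4q - 2 ⇒ q = - \frac{22}{25}.
General: x(n) = A·(-4)^n - \frac{3 n}{5} - \frac{22}{25}.
Apply x(0) = 5: A - \frac{22}{25} = 5 ⇒ A = \frac{147}{25}.
So x(n) = \frac{147 \left(-4\right)^{n}}{25} - \frac{3 n}{5} - \frac{22}{25}.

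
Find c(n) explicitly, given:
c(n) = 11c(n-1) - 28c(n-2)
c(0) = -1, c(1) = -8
Characteristic equation: x² - 11x + 28 = 0, which factors as (x - (4))(x - (7)) = 0.
Roots r₁ = 4, r₂ = 7 (distinct).
General solution: c(n) = A·(4)^n + B·(7)^n.
From c(0) = -1: A + B = -1.
From c(1) = -8: 4A + 7B = -8.
Solving: A = \frac{1}{3}, B = - \frac{4}{3}.
So c(n) = \frac{4^{n}}{3} - \frac{4 \cdot 7^{n}}{3}.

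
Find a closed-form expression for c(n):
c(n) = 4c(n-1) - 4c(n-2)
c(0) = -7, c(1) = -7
Characteristic equation: x² - 4x + 4 = 0, which is (x - (2))².
Repeated root r = 2.
General solution: c(n) = (A + Bn)·(2)^n.
From c(0) = -7: A = -7.
From c(1) = -7: (A + B)·(2) = -7 ⇒ B = \frac{7}{2}.
So c(n) = \left(\frac{7 n}{2} - 7\right) \cdot (2)^n.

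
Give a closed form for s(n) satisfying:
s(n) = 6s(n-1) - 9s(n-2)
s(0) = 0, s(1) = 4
Characteristic equation: x² - 6x + 9 = 0, which is (x - (3))².
Repeated root r = 3.
General solution: s(n) = (A + Bn)·(3)^n.
From s(0) = 0: A = 0.
From s(1) = 4: (A + B)·(3) = 4 ⇒ B = \frac{4}{3}.
So s(n) = \left(\frac{4 n}{3}\right) \cdot (3)^n.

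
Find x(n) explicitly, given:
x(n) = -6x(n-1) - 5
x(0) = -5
First-order linear non-homogeneous.
Homogeneous solution: x_h(n) = A·(-6)^n.
Try constant particular solution x_p = K: K = -6K - 5 ⇒ K = - \frac{5}{7}.
General: x(n) = A·(-6)^n - \frac{5}{7}.
Apply x(0) = -5: A - \frac{5}{7} = -5 ⇒ A = - \frac{30}{7}.
So x(n) = - \frac{30 \left(-6\right)^{n}}{7} - \frac{5}{7}.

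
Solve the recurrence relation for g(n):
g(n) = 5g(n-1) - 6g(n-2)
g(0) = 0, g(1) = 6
Characteristic equation: x² - 5x + 6 = 0, which factors as (x - (3))(x - (2)) = 0.
Roots r₁ = 3, r₂ = 2 (distinct).
General solution: g(n) = A·(3)^n + B·(2)^n.
From g(0) = 0: A + B = 0.
From g(1) = 6: 3A + 2B = 6.
Solving: A = 6, B = -6.
So g(n) = - 6 \cdot 2^{n} + 6 \cdot 3^{n}.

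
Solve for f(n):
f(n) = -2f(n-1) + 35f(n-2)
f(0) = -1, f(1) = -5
Characteristic equation: x² + 2x - 35 = 0, which factors as (x - (-7))(x - (5)) = 0.
Roots r₁ = -7, r₂ = 5 (distinct).
General solution: f(n) = A·(-7)^n + B·(5)^n.
From f(0) = -1: A + B = -1.
From f(1) = -5: -7A + 5B = -5.
Solving: A = 0, B = -1.
So f(n) = - 5^{n}.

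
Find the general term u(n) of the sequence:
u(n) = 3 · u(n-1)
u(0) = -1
Pure geometric recurrence with ratio 3.
By induction u(n) = u(0) · (3)^n = - 3^{n}.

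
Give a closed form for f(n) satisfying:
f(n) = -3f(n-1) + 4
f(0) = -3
First-order linear non-homogeneous.
Homogeneous solution: f_h(n) = A·(-3)^n.
Try constant particular solution f_p = K: K = -3K + 4 ⇒ K = 1.
General: f(n) = A·(-3)^n + 1.
Apply f(0) = -3: A + 1 = -3 ⇒ A = -4.
So f(n) = 1 - 4 \left(-3\right)^{n}.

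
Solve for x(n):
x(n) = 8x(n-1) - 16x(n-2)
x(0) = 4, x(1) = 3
Characteristic equation: x² - 8x + 16 = 0, which is (x - (4))².
Repeated root r = 4.
General solution: x(n) = (A + Bn)·(4)^n.
From x(0) = 4: A = 4.
From x(1) = 3: (A + B)·(4) = 3 ⇒ B = - \frac{13}{4}.
So x(n) = \left(4 - \frac{13 n}{4}\right) \cdot (4)^n.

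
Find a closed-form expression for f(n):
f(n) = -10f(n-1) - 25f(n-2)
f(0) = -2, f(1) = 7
Characteristic equation: x² + 10x + 25 = 0, which is (x - (-5))².
Repeated root r = -5.
General solution: f(n) = (A + Bn)·(-5)^n.
From f(0) = -2: A = -2.
From f(1) = 7: (A + B)·(-5) = 7 ⇒ B = \frac{3}{5}.
So f(n) = \left(\frac{3 n}{5} - 2\right) \cdot (-5)^n.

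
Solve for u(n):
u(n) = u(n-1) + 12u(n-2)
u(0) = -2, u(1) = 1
Characteristic equation: x² - x - 12 = 0, which factors as (x - (4))(x - (-3)) = 0.
Roots r₁ = 4, r₂ = -3 (distinct).
General solution: u(n) = A·(4)^n + B·(-3)^n.
From u(0) = -2: A + B = -2.
From u(1) = 1: 4A - 3B = 1.
Solving: A = - \frac{5}{7}, B = - \frac{9}{7}.
So u(n) = - \frac{9 \left(-3\right)^{n}}{7} - \frac{5 \cdot 4^{n}}{7}.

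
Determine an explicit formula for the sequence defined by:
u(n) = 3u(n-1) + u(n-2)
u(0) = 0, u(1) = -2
Characteristic equation: x² - 3x - 1 = 0.
Discriminant Δ = (3)² + 4·(1) = 13.
Roots r₁,₂ = (3 ± √13)/2, so r₁ = \frac{3}{2} + \frac{\sqrt{13}}{2}, r₂ = \frac{3}{2} - \frac{\sqrt{13}}{2}.
General solution: u(n) = A·r₁^n + B·r₂^n.
From the initial conditions, A + B = 0 and r₁A + r₂B = -2.
Since r₁ - r₂ = √13: A = (-2 - (0)r₂)/√13 = - \frac{2 \sqrt{13}}{13}, and B = 0 - A = \frac{2 \sqrt{13}}{13}.
So u(n) = \left(- \frac{2 \sqrt{13}}{13}\right)\left(\frac{3}{2} + \frac{\sqrt{13}}{2}\right)^n + \left(\frac{2 \sqrt{13}}{13}\right)\left(\frac{3}{2} - \frac{\sqrt{13}}{2}\right)^n.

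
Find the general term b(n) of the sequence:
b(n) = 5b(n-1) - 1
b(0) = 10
First-order linear non-homogeneous.
Homogeneous solution: b_h(n) = A·(5)^n.
Try constant particular solution b_p = K: K = 5K - 1 ⇒ K = \frac{1}{4}.
General: b(n) = A·(5)^n + \frac{1}{4}.
Apply b(0) = 10: A + \frac{1}{4} = 10 ⇒ A = \frac{39}{4}.
So b(n) = \frac{39 \cdot 5^{n}}{4} + \frac{1}{4}.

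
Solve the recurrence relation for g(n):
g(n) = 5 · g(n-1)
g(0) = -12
Pure geometric recurrence with ratio 5.
By induction g(n) = g(0) · (5)^n = - 12 \cdot 5^{n}.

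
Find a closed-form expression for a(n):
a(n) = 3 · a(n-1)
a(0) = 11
Pure geometric recurrence with ratio 3.
By induction a(n) = a(0) · (3)^n = 11 \cdot 3^{n}.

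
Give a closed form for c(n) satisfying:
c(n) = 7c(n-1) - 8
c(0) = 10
First-order linear non-homogeneous.
Homogeneous solution: c_h(n) = A·(7)^n.
Try constant particular solution c_p = K: K = 7K - 8 ⇒ K = \frac{4}{3}.
General: c(n) = A·(7)^n + \frac{4}{3}.
Apply c(0) = 10: A + \frac{4}{3} = 10 ⇒ A = \frac{26}{3}.
So c(n) = \frac{26 \cdot 7^{n}}{3} + \frac{4}{3}.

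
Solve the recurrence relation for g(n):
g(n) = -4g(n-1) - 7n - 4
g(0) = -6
First-order linear with linear forcing.
Homogeneous solution: g_h(n) = A·(-4)^n.
Try particular g_p(n) = pn + q. Substituting:
  pn + q = -4(p(n-1) + q) - 7n - 4.
Matching the n-coefficient: p = -4p - 7 ⇒ p = - \frac{7}{5}.
Matching constants: q = 4p - 4q - 4 ⇒ q = - \frac{48}{25}.
General: g(n) = A·(-4)^n - \frac{7 n}{5} - \frac{48}{25}.
Apply g(0) = -6: A - \frac{48}{25} = -6 ⇒ A = - \frac{102}{25}.
So g(n) = - \frac{102 \left(-4\right)^{n}}{25} - \frac{7 n}{5} - \frac{48}{25}.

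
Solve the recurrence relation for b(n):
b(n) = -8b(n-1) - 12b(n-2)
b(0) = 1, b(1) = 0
Characteristic equation: x² + 8x + 12 = 0, which factors as (x - (-2))(x - (-6)) = 0.
Roots r₁ = -2, r₂ = -6 (distinct).
General solution: b(n) = A·(-2)^n + B·(-6)^n.
From b(0) = 1: A + B = 1.
From b(1) = 0: -2A - 6B = 0.
Solving: A = \frac{3}{2}, B = - \frac{1}{2}.
So b(n) = \frac{3 \left(-2\right)^{n}}{2} - \frac{\left(-6\right)^{n}}{2}.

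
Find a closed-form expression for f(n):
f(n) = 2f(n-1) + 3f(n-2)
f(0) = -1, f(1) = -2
Characteristic equation: x² - 2x - 3 = 0, which factors as (x - (3))(x - (-1)) = 0.
Roots r₁ = 3, r₂ = -1 (distinct).
General solution: f(n) = A·(3)^n + B·(-1)^n.
From f(0) = -1: A + B = -1.
From f(1) = -2: 3A - B = -2.
Solving: A = - \frac{3}{4}, B = - \frac{1}{4}.
So f(n) = - \frac{\left(-1\right)^{n}}{4} - \frac{3 \cdot 3^{n}}{4}.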